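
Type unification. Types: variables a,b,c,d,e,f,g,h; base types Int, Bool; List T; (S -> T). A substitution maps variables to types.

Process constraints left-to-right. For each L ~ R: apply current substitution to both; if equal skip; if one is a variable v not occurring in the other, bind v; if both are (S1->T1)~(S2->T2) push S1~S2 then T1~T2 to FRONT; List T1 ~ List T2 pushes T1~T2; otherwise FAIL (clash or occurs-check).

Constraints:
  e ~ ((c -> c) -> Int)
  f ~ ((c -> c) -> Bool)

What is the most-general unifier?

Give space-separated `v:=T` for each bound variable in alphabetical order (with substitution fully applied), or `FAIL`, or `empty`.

step 1: unify e ~ ((c -> c) -> Int)  [subst: {-} | 1 pending]
  bind e := ((c -> c) -> Int)
step 2: unify f ~ ((c -> c) -> Bool)  [subst: {e:=((c -> c) -> Int)} | 0 pending]
  bind f := ((c -> c) -> Bool)

Answer: e:=((c -> c) -> Int) f:=((c -> c) -> Bool)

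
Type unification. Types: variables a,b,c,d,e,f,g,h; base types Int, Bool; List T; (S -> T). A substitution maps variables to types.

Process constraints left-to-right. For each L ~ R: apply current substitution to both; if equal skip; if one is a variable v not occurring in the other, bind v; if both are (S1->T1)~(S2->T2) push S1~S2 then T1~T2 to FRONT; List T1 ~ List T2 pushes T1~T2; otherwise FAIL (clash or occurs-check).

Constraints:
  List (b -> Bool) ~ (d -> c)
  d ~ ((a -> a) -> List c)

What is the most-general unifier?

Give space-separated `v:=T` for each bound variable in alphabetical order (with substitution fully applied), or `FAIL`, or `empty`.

step 1: unify List (b -> Bool) ~ (d -> c)  [subst: {-} | 1 pending]
  clash: List (b -> Bool) vs (d -> c)

Answer: FAIL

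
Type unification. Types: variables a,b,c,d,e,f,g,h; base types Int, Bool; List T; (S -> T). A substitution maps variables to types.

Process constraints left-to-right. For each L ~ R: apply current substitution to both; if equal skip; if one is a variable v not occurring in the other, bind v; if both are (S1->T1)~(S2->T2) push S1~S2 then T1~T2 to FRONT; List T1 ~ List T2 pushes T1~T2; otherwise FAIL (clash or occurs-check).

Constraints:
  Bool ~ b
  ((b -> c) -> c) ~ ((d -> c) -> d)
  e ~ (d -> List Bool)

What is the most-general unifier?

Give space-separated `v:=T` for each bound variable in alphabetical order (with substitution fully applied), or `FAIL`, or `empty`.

Answer: b:=Bool c:=Bool d:=Bool e:=(Bool -> List Bool)

Derivation:
step 1: unify Bool ~ b  [subst: {-} | 2 pending]
  bind b := Bool
step 2: unify ((Bool -> c) -> c) ~ ((d -> c) -> d)  [subst: {b:=Bool} | 1 pending]
  -> decompose arrow: push (Bool -> c)~(d -> c), c~d
step 3: unify (Bool -> c) ~ (d -> c)  [subst: {b:=Bool} | 2 pending]
  -> decompose arrow: push Bool~d, c~c
step 4: unify Bool ~ d  [subst: {b:=Bool} | 3 pending]
  bind d := Bool
step 5: unify c ~ c  [subst: {b:=Bool, d:=Bool} | 2 pending]
  -> identical, skip
step 6: unify c ~ Bool  [subst: {b:=Bool, d:=Bool} | 1 pending]
  bind c := Bool
step 7: unify e ~ (Bool -> List Bool)  [subst: {b:=Bool, d:=Bool, c:=Bool} | 0 pending]
  bind e := (Bool -> List Bool)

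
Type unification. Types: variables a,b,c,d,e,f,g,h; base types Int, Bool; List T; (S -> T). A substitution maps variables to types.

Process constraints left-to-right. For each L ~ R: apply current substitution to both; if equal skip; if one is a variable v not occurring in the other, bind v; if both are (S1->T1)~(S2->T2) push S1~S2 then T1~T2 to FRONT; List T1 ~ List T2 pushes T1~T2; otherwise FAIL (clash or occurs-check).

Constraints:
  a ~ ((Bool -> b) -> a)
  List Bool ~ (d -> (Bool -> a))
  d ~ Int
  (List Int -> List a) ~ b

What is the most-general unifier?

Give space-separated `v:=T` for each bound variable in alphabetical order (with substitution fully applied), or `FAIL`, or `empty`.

step 1: unify a ~ ((Bool -> b) -> a)  [subst: {-} | 3 pending]
  occurs-check fail: a in ((Bool -> b) -> a)

Answer: FAIL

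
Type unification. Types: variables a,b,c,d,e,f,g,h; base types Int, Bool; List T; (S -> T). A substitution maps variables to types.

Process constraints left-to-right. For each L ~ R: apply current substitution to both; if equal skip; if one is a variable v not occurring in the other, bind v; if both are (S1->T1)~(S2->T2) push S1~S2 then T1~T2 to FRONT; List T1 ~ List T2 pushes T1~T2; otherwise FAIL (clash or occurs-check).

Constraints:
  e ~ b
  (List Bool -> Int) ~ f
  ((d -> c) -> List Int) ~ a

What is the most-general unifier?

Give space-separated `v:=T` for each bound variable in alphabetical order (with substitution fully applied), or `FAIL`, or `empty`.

Answer: a:=((d -> c) -> List Int) e:=b f:=(List Bool -> Int)

Derivation:
step 1: unify e ~ b  [subst: {-} | 2 pending]
  bind e := b
step 2: unify (List Bool -> Int) ~ f  [subst: {e:=b} | 1 pending]
  bind f := (List Bool -> Int)
step 3: unify ((d -> c) -> List Int) ~ a  [subst: {e:=b, f:=(List Bool -> Int)} | 0 pending]
  bind a := ((d -> c) -> List Int)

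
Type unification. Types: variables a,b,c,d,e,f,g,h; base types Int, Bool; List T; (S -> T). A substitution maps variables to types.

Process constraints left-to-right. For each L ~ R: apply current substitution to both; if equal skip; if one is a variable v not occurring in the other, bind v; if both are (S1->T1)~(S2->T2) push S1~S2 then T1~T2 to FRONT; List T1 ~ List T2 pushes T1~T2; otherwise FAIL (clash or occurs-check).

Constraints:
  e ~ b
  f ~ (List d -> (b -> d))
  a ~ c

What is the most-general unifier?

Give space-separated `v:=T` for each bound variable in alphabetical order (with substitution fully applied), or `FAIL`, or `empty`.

step 1: unify e ~ b  [subst: {-} | 2 pending]
  bind e := b
step 2: unify f ~ (List d -> (b -> d))  [subst: {e:=b} | 1 pending]
  bind f := (List d -> (b -> d))
step 3: unify a ~ c  [subst: {e:=b, f:=(List d -> (b -> d))} | 0 pending]
  bind a := c

Answer: a:=c e:=b f:=(List d -> (b -> d))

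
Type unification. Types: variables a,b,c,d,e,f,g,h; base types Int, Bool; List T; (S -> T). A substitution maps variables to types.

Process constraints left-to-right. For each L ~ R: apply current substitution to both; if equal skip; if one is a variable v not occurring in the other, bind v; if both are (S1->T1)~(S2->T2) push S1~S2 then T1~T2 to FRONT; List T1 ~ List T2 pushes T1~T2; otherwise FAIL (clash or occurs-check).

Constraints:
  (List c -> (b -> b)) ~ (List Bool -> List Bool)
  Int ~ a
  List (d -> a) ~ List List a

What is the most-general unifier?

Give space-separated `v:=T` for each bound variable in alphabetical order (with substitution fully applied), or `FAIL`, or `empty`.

step 1: unify (List c -> (b -> b)) ~ (List Bool -> List Bool)  [subst: {-} | 2 pending]
  -> decompose arrow: push List c~List Bool, (b -> b)~List Bool
step 2: unify List c ~ List Bool  [subst: {-} | 3 pending]
  -> decompose List: push c~Bool
step 3: unify c ~ Bool  [subst: {-} | 3 pending]
  bind c := Bool
step 4: unify (b -> b) ~ List Bool  [subst: {c:=Bool} | 2 pending]
  clash: (b -> b) vs List Bool

Answer: FAIL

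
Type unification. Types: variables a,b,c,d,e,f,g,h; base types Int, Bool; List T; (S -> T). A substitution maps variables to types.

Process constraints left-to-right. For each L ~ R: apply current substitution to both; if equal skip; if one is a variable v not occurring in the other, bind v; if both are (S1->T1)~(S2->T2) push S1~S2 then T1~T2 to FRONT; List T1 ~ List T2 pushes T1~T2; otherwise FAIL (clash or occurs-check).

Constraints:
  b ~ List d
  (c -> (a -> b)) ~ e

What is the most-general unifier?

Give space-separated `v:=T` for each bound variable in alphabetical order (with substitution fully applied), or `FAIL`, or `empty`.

Answer: b:=List d e:=(c -> (a -> List d))

Derivation:
step 1: unify b ~ List d  [subst: {-} | 1 pending]
  bind b := List d
step 2: unify (c -> (a -> List d)) ~ e  [subst: {b:=List d} | 0 pending]
  bind e := (c -> (a -> List d))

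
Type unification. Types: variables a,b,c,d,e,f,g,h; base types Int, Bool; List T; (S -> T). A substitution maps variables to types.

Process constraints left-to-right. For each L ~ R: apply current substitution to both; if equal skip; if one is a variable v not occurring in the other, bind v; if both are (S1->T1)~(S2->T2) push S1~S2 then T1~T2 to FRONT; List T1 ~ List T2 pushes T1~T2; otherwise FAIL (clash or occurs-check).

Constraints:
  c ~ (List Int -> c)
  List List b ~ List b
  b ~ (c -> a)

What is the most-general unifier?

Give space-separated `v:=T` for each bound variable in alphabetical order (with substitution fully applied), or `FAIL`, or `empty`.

step 1: unify c ~ (List Int -> c)  [subst: {-} | 2 pending]
  occurs-check fail: c in (List Int -> c)

Answer: FAIL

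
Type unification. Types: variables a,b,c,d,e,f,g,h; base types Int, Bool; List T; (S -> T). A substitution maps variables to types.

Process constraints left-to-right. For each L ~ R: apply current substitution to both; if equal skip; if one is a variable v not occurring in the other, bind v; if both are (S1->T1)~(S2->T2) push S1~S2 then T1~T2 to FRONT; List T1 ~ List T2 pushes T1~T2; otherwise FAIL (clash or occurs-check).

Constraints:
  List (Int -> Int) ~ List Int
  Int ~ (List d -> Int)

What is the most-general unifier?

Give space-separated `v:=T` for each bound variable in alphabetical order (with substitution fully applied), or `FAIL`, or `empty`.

Answer: FAIL

Derivation:
step 1: unify List (Int -> Int) ~ List Int  [subst: {-} | 1 pending]
  -> decompose List: push (Int -> Int)~Int
step 2: unify (Int -> Int) ~ Int  [subst: {-} | 1 pending]
  clash: (Int -> Int) vs Int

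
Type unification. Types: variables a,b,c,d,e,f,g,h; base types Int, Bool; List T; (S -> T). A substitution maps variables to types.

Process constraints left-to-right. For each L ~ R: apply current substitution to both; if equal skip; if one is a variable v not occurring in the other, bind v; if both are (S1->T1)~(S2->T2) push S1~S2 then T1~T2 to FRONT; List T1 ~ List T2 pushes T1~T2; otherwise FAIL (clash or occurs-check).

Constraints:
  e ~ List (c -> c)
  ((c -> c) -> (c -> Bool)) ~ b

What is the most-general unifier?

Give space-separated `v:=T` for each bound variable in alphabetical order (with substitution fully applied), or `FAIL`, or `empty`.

step 1: unify e ~ List (c -> c)  [subst: {-} | 1 pending]
  bind e := List (c -> c)
step 2: unify ((c -> c) -> (c -> Bool)) ~ b  [subst: {e:=List (c -> c)} | 0 pending]
  bind b := ((c -> c) -> (c -> Bool))

Answer: b:=((c -> c) -> (c -> Bool)) e:=List (c -> c)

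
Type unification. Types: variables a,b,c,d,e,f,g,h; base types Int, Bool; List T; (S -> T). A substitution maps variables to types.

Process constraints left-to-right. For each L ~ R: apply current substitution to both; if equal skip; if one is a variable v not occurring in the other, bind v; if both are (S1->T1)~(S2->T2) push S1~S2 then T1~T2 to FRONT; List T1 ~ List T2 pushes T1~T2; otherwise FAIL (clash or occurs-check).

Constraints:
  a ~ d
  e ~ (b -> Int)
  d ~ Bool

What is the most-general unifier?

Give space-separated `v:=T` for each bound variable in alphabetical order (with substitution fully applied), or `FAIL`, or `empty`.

step 1: unify a ~ d  [subst: {-} | 2 pending]
  bind a := d
step 2: unify e ~ (b -> Int)  [subst: {a:=d} | 1 pending]
  bind e := (b -> Int)
step 3: unify d ~ Bool  [subst: {a:=d, e:=(b -> Int)} | 0 pending]
  bind d := Bool

Answer: a:=Bool d:=Bool e:=(b -> Int)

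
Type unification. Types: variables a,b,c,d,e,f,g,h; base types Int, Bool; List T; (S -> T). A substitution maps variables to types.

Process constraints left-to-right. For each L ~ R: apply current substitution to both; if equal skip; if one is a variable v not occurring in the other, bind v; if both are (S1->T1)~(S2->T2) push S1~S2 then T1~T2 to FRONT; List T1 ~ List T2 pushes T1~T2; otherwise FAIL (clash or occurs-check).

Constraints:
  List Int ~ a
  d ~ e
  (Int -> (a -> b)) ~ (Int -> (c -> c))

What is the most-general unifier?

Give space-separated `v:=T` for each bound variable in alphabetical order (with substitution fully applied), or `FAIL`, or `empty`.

step 1: unify List Int ~ a  [subst: {-} | 2 pending]
  bind a := List Int
step 2: unify d ~ e  [subst: {a:=List Int} | 1 pending]
  bind d := e
step 3: unify (Int -> (List Int -> b)) ~ (Int -> (c -> c))  [subst: {a:=List Int, d:=e} | 0 pending]
  -> decompose arrow: push Int~Int, (List Int -> b)~(c -> c)
step 4: unify Int ~ Int  [subst: {a:=List Int, d:=e} | 1 pending]
  -> identical, skip
step 5: unify (List Int -> b) ~ (c -> c)  [subst: {a:=List Int, d:=e} | 0 pending]
  -> decompose arrow: push List Int~c, b~c
step 6: unify List Int ~ c  [subst: {a:=List Int, d:=e} | 1 pending]
  bind c := List Int
step 7: unify b ~ List Int  [subst: {a:=List Int, d:=e, c:=List Int} | 0 pending]
  bind b := List Int

Answer: a:=List Int b:=List Int c:=List Int d:=e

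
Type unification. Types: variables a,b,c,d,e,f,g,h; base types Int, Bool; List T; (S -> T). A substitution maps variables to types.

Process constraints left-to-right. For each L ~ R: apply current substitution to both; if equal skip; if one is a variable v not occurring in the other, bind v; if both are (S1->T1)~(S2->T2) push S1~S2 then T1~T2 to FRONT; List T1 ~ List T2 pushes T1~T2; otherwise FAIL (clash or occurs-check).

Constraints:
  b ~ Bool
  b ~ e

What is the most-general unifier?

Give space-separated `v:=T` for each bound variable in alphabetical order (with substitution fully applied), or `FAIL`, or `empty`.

Answer: b:=Bool e:=Bool

Derivation:
step 1: unify b ~ Bool  [subst: {-} | 1 pending]
  bind b := Bool
step 2: unify Bool ~ e  [subst: {b:=Bool} | 0 pending]
  bind e := Bool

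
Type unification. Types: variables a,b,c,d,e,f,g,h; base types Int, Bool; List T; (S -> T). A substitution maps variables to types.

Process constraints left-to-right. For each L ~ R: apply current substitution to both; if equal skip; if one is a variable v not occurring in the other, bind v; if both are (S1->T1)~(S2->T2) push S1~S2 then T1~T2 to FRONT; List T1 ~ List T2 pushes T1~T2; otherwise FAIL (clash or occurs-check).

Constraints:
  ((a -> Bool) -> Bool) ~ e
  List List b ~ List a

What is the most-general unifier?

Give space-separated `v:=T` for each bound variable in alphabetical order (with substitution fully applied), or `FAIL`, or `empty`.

Answer: a:=List b e:=((List b -> Bool) -> Bool)

Derivation:
step 1: unify ((a -> Bool) -> Bool) ~ e  [subst: {-} | 1 pending]
  bind e := ((a -> Bool) -> Bool)
step 2: unify List List b ~ List a  [subst: {e:=((a -> Bool) -> Bool)} | 0 pending]
  -> decompose List: push List b~a
step 3: unify List b ~ a  [subst: {e:=((a -> Bool) -> Bool)} | 0 pending]
  bind a := List b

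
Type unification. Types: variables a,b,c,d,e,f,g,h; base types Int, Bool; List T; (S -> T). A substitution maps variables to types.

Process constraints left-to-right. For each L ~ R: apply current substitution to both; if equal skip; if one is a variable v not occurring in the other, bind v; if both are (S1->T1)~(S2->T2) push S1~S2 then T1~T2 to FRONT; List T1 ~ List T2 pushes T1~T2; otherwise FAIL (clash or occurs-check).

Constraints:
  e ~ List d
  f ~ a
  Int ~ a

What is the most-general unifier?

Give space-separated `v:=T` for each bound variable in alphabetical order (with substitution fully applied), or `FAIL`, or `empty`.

step 1: unify e ~ List d  [subst: {-} | 2 pending]
  bind e := List d
step 2: unify f ~ a  [subst: {e:=List d} | 1 pending]
  bind f := a
step 3: unify Int ~ a  [subst: {e:=List d, f:=a} | 0 pending]
  bind a := Int

Answer: a:=Int e:=List d f:=Int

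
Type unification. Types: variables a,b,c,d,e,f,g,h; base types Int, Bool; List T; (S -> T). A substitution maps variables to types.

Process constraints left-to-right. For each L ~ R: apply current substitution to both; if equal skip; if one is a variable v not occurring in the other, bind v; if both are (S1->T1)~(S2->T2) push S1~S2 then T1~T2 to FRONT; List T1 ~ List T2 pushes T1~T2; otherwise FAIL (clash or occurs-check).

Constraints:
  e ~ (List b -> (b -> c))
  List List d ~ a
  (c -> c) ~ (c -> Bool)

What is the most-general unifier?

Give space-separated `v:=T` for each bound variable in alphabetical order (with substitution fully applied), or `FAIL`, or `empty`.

step 1: unify e ~ (List b -> (b -> c))  [subst: {-} | 2 pending]
  bind e := (List b -> (b -> c))
step 2: unify List List d ~ a  [subst: {e:=(List b -> (b -> c))} | 1 pending]
  bind a := List List d
step 3: unify (c -> c) ~ (c -> Bool)  [subst: {e:=(List b -> (b -> c)), a:=List List d} | 0 pending]
  -> decompose arrow: push c~c, c~Bool
step 4: unify c ~ c  [subst: {e:=(List b -> (b -> c)), a:=List List d} | 1 pending]
  -> identical, skip
step 5: unify c ~ Bool  [subst: {e:=(List b -> (b -> c)), a:=List List d} | 0 pending]
  bind c := Bool

Answer: a:=List List d c:=Bool e:=(List b -> (b -> Bool))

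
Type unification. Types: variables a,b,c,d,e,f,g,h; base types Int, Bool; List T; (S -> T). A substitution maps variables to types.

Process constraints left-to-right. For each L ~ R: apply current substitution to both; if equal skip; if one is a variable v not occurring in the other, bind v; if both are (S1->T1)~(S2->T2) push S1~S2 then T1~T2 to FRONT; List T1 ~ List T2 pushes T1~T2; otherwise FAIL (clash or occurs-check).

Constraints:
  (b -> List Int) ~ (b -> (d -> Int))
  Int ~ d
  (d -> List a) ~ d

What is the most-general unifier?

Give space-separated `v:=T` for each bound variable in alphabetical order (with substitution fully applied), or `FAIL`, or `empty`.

step 1: unify (b -> List Int) ~ (b -> (d -> Int))  [subst: {-} | 2 pending]
  -> decompose arrow: push b~b, List Int~(d -> Int)
step 2: unify b ~ b  [subst: {-} | 3 pending]
  -> identical, skip
step 3: unify List Int ~ (d -> Int)  [subst: {-} | 2 pending]
  clash: List Int vs (d -> Int)

Answer: FAIL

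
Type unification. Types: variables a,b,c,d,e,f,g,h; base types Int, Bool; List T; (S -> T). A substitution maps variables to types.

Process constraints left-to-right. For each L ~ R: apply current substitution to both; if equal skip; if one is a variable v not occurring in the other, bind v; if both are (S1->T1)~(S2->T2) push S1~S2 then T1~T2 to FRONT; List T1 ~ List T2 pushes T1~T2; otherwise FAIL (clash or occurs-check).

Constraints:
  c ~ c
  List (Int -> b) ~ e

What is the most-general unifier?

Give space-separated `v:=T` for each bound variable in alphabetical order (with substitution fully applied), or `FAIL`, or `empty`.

step 1: unify c ~ c  [subst: {-} | 1 pending]
  -> identical, skip
step 2: unify List (Int -> b) ~ e  [subst: {-} | 0 pending]
  bind e := List (Int -> b)

Answer: e:=List (Int -> b)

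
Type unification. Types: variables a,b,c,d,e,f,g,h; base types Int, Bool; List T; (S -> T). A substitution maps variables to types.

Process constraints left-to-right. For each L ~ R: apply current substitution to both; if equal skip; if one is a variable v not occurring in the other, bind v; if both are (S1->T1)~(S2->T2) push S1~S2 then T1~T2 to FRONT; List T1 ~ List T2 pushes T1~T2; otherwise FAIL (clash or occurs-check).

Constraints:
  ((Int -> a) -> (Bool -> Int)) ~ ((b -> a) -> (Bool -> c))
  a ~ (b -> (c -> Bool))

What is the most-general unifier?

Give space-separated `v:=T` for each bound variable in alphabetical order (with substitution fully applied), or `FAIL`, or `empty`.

step 1: unify ((Int -> a) -> (Bool -> Int)) ~ ((b -> a) -> (Bool -> c))  [subst: {-} | 1 pending]
  -> decompose arrow: push (Int -> a)~(b -> a), (Bool -> Int)~(Bool -> c)
step 2: unify (Int -> a) ~ (b -> a)  [subst: {-} | 2 pending]
  -> decompose arrow: push Int~b, a~a
step 3: unify Int ~ b  [subst: {-} | 3 pending]
  bind b := Int
step 4: unify a ~ a  [subst: {b:=Int} | 2 pending]
  -> identical, skip
step 5: unify (Bool -> Int) ~ (Bool -> c)  [subst: {b:=Int} | 1 pending]
  -> decompose arrow: push Bool~Bool, Int~c
step 6: unify Bool ~ Bool  [subst: {b:=Int} | 2 pending]
  -> identical, skip
step 7: unify Int ~ c  [subst: {b:=Int} | 1 pending]
  bind c := Int
step 8: unify a ~ (Int -> (Int -> Bool))  [subst: {b:=Int, c:=Int} | 0 pending]
  bind a := (Int -> (Int -> Bool))

Answer: a:=(Int -> (Int -> Bool)) b:=Int c:=Int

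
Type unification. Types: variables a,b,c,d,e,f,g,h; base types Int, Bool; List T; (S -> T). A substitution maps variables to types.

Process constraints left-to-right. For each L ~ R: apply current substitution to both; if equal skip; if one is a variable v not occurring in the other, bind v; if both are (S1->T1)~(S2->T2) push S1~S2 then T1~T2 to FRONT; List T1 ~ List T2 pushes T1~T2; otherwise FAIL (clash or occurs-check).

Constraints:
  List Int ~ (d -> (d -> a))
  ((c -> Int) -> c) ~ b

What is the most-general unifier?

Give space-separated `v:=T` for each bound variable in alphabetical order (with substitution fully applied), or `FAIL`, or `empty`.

step 1: unify List Int ~ (d -> (d -> a))  [subst: {-} | 1 pending]
  clash: List Int vs (d -> (d -> a))

Answer: FAIL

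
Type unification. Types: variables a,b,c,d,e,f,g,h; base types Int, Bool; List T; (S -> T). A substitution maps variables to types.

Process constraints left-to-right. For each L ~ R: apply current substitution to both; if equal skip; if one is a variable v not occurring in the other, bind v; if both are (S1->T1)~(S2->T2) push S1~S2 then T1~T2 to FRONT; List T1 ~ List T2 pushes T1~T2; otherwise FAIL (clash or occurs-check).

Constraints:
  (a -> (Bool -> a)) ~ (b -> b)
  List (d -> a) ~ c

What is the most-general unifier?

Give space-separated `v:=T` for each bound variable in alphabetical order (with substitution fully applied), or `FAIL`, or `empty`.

step 1: unify (a -> (Bool -> a)) ~ (b -> b)  [subst: {-} | 1 pending]
  -> decompose arrow: push a~b, (Bool -> a)~b
step 2: unify a ~ b  [subst: {-} | 2 pending]
  bind a := b
step 3: unify (Bool -> b) ~ b  [subst: {a:=b} | 1 pending]
  occurs-check fail

Answer: FAIL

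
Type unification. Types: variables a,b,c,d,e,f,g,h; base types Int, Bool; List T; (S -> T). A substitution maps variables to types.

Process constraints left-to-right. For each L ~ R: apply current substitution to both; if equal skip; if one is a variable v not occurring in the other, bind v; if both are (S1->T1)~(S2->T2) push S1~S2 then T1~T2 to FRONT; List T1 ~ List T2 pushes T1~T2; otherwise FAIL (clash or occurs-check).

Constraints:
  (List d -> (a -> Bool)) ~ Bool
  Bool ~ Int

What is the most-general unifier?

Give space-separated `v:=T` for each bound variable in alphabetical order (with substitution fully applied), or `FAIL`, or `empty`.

step 1: unify (List d -> (a -> Bool)) ~ Bool  [subst: {-} | 1 pending]
  clash: (List d -> (a -> Bool)) vs Bool

Answer: FAIL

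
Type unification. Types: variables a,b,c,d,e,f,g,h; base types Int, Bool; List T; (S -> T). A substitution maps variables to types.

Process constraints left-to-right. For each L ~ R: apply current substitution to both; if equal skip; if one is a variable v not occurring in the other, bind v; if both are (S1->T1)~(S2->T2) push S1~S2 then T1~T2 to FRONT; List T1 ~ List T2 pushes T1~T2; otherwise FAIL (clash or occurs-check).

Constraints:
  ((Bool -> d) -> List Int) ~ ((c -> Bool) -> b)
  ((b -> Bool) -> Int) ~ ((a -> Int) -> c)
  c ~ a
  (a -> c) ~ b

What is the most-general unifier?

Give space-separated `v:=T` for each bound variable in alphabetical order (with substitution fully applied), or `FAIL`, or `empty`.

step 1: unify ((Bool -> d) -> List Int) ~ ((c -> Bool) -> b)  [subst: {-} | 3 pending]
  -> decompose arrow: push (Bool -> d)~(c -> Bool), List Int~b
step 2: unify (Bool -> d) ~ (c -> Bool)  [subst: {-} | 4 pending]
  -> decompose arrow: push Bool~c, d~Bool
step 3: unify Bool ~ c  [subst: {-} | 5 pending]
  bind c := Bool
step 4: unify d ~ Bool  [subst: {c:=Bool} | 4 pending]
  bind d := Bool
step 5: unify List Int ~ b  [subst: {c:=Bool, d:=Bool} | 3 pending]
  bind b := List Int
step 6: unify ((List Int -> Bool) -> Int) ~ ((a -> Int) -> Bool)  [subst: {c:=Bool, d:=Bool, b:=List Int} | 2 pending]
  -> decompose arrow: push (List Int -> Bool)~(a -> Int), Int~Bool
step 7: unify (List Int -> Bool) ~ (a -> Int)  [subst: {c:=Bool, d:=Bool, b:=List Int} | 3 pending]
  -> decompose arrow: push List Int~a, Bool~Int
step 8: unify List Int ~ a  [subst: {c:=Bool, d:=Bool, b:=List Int} | 4 pending]
  bind a := List Int
step 9: unify Bool ~ Int  [subst: {c:=Bool, d:=Bool, b:=List Int, a:=List Int} | 3 pending]
  clash: Bool vs Int

Answer: FAIL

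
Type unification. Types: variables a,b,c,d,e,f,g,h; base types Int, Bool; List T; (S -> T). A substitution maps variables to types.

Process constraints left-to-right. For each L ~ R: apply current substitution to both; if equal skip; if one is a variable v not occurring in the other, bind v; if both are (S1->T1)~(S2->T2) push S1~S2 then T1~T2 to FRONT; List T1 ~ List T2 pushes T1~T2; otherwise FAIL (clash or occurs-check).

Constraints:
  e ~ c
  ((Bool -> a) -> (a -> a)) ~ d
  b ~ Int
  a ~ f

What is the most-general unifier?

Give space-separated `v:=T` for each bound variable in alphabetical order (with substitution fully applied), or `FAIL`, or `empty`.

Answer: a:=f b:=Int d:=((Bool -> f) -> (f -> f)) e:=c

Derivation:
step 1: unify e ~ c  [subst: {-} | 3 pending]
  bind e := c
step 2: unify ((Bool -> a) -> (a -> a)) ~ d  [subst: {e:=c} | 2 pending]
  bind d := ((Bool -> a) -> (a -> a))
step 3: unify b ~ Int  [subst: {e:=c, d:=((Bool -> a) -> (a -> a))} | 1 pending]
  bind b := Int
step 4: unify a ~ f  [subst: {e:=c, d:=((Bool -> a) -> (a -> a)), b:=Int} | 0 pending]
  bind a := f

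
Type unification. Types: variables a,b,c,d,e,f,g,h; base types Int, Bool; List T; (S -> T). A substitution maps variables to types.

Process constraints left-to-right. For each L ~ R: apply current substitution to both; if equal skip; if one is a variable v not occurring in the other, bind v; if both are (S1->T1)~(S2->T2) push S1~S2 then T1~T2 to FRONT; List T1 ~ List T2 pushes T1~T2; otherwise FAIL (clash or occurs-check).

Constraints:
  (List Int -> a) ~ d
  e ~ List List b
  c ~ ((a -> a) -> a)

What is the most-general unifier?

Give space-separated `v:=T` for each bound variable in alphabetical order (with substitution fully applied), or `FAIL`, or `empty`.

step 1: unify (List Int -> a) ~ d  [subst: {-} | 2 pending]
  bind d := (List Int -> a)
step 2: unify e ~ List List b  [subst: {d:=(List Int -> a)} | 1 pending]
  bind e := List List b
step 3: unify c ~ ((a -> a) -> a)  [subst: {d:=(List Int -> a), e:=List List b} | 0 pending]
  bind c := ((a -> a) -> a)

Answer: c:=((a -> a) -> a) d:=(List Int -> a) e:=List List b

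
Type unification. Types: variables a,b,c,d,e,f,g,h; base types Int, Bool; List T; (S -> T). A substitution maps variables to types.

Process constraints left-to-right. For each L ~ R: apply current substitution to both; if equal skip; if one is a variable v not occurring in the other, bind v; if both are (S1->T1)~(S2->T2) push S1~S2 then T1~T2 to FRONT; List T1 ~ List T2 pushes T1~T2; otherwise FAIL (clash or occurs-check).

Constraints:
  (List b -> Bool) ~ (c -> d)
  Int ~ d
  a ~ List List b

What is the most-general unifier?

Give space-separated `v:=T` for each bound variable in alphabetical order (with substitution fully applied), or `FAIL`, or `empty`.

step 1: unify (List b -> Bool) ~ (c -> d)  [subst: {-} | 2 pending]
  -> decompose arrow: push List b~c, Bool~d
step 2: unify List b ~ c  [subst: {-} | 3 pending]
  bind c := List b
step 3: unify Bool ~ d  [subst: {c:=List b} | 2 pending]
  bind d := Bool
step 4: unify Int ~ Bool  [subst: {c:=List b, d:=Bool} | 1 pending]
  clash: Int vs Bool

Answer: FAIL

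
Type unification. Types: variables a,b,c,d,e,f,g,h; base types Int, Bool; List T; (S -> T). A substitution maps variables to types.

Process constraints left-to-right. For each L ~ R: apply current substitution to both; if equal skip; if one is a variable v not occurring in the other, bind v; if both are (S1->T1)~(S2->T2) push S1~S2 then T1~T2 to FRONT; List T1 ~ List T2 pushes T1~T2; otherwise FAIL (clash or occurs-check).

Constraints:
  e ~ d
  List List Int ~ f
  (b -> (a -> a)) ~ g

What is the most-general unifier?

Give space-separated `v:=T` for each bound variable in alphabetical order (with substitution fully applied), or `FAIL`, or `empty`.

Answer: e:=d f:=List List Int g:=(b -> (a -> a))

Derivation:
step 1: unify e ~ d  [subst: {-} | 2 pending]
  bind e := d
step 2: unify List List Int ~ f  [subst: {e:=d} | 1 pending]
  bind f := List List Int
step 3: unify (b -> (a -> a)) ~ g  [subst: {e:=d, f:=List List Int} | 0 pending]
  bind g := (b -> (a -> a))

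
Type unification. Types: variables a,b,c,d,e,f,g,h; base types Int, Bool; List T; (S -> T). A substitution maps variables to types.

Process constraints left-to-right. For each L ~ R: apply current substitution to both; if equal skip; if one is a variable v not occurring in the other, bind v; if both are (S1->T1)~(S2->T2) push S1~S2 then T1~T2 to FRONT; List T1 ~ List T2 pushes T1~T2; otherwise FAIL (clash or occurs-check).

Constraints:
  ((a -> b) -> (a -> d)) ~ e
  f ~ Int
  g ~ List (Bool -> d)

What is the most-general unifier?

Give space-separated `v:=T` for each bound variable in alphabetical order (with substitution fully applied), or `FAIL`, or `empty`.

step 1: unify ((a -> b) -> (a -> d)) ~ e  [subst: {-} | 2 pending]
  bind e := ((a -> b) -> (a -> d))
step 2: unify f ~ Int  [subst: {e:=((a -> b) -> (a -> d))} | 1 pending]
  bind f := Int
step 3: unify g ~ List (Bool -> d)  [subst: {e:=((a -> b) -> (a -> d)), f:=Int} | 0 pending]
  bind g := List (Bool -> d)

Answer: e:=((a -> b) -> (a -> d)) f:=Int g:=List (Bool -> d)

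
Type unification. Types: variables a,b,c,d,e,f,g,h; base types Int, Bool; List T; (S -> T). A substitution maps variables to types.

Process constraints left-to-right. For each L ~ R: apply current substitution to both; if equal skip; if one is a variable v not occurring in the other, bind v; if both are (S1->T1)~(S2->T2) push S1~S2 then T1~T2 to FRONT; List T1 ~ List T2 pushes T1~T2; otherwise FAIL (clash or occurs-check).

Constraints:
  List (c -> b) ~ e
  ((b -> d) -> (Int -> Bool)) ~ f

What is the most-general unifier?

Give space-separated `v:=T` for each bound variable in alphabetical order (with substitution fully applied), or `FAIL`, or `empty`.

step 1: unify List (c -> b) ~ e  [subst: {-} | 1 pending]
  bind e := List (c -> b)
step 2: unify ((b -> d) -> (Int -> Bool)) ~ f  [subst: {e:=List (c -> b)} | 0 pending]
  bind f := ((b -> d) -> (Int -> Bool))

Answer: e:=List (c -> b) f:=((b -> d) -> (Int -> Bool))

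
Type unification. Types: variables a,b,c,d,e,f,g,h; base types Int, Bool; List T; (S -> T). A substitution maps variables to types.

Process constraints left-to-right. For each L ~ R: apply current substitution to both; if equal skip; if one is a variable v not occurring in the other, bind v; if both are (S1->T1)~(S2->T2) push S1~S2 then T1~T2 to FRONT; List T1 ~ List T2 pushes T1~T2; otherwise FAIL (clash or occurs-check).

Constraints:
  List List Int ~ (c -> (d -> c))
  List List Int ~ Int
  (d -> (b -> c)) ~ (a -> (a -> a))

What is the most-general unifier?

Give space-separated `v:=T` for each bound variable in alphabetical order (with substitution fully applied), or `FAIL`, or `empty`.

step 1: unify List List Int ~ (c -> (d -> c))  [subst: {-} | 2 pending]
  clash: List List Int vs (c -> (d -> c))

Answer: FAIL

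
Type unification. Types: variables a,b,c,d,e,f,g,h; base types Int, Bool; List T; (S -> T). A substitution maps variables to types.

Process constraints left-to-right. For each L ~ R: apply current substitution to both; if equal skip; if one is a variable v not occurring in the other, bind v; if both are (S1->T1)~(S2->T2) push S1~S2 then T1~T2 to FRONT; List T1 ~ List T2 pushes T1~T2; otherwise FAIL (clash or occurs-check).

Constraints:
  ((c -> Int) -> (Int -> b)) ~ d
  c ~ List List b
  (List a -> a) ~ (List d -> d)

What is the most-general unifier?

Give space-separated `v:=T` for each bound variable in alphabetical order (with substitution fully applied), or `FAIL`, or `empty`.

step 1: unify ((c -> Int) -> (Int -> b)) ~ d  [subst: {-} | 2 pending]
  bind d := ((c -> Int) -> (Int -> b))
step 2: unify c ~ List List b  [subst: {d:=((c -> Int) -> (Int -> b))} | 1 pending]
  bind c := List List b
step 3: unify (List a -> a) ~ (List ((List List b -> Int) -> (Int -> b)) -> ((List List b -> Int) -> (Int -> b)))  [subst: {d:=((c -> Int) -> (Int -> b)), c:=List List b} | 0 pending]
  -> decompose arrow: push List a~List ((List List b -> Int) -> (Int -> b)), a~((List List b -> Int) -> (Int -> b))
step 4: unify List a ~ List ((List List b -> Int) -> (Int -> b))  [subst: {d:=((c -> Int) -> (Int -> b)), c:=List List b} | 1 pending]
  -> decompose List: push a~((List List b -> Int) -> (Int -> b))
step 5: unify a ~ ((List List b -> Int) -> (Int -> b))  [subst: {d:=((c -> Int) -> (Int -> b)), c:=List List b} | 1 pending]
  bind a := ((List List b -> Int) -> (Int -> b))
step 6: unify ((List List b -> Int) -> (Int -> b)) ~ ((List List b -> Int) -> (Int -> b))  [subst: {d:=((c -> Int) -> (Int -> b)), c:=List List b, a:=((List List b -> Int) -> (Int -> b))} | 0 pending]
  -> identical, skip

Answer: a:=((List List b -> Int) -> (Int -> b)) c:=List List b d:=((List List b -> Int) -> (Int -> b))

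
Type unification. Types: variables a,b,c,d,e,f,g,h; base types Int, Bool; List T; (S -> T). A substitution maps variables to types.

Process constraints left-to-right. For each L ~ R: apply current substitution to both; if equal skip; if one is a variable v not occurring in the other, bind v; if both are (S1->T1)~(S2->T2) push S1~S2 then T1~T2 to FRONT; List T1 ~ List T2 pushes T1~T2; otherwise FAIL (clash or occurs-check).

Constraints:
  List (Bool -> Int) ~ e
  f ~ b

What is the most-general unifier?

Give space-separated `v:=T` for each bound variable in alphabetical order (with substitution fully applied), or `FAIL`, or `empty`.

Answer: e:=List (Bool -> Int) f:=b

Derivation:
step 1: unify List (Bool -> Int) ~ e  [subst: {-} | 1 pending]
  bind e := List (Bool -> Int)
step 2: unify f ~ b  [subst: {e:=List (Bool -> Int)} | 0 pending]
  bind f := b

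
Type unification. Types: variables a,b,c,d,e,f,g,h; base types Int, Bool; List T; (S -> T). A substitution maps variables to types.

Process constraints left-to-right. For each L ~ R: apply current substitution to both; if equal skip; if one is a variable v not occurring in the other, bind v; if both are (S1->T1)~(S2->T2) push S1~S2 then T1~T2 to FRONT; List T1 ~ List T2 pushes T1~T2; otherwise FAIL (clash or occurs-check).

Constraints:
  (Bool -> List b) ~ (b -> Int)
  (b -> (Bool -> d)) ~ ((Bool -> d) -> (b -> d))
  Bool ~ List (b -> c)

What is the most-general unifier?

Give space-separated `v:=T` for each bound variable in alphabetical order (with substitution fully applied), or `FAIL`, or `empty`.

step 1: unify (Bool -> List b) ~ (b -> Int)  [subst: {-} | 2 pending]
  -> decompose arrow: push Bool~b, List b~Int
step 2: unify Bool ~ b  [subst: {-} | 3 pending]
  bind b := Bool
step 3: unify List Bool ~ Int  [subst: {b:=Bool} | 2 pending]
  clash: List Bool vs Int

Answer: FAIL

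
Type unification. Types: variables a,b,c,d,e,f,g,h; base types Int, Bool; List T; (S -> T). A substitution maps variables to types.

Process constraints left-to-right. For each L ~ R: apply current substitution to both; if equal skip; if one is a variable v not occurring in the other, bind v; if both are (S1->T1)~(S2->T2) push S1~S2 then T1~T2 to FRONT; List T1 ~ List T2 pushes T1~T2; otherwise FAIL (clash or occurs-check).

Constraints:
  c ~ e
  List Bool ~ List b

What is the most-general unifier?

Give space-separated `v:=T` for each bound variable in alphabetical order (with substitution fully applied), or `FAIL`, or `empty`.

step 1: unify c ~ e  [subst: {-} | 1 pending]
  bind c := e
step 2: unify List Bool ~ List b  [subst: {c:=e} | 0 pending]
  -> decompose List: push Bool~b
step 3: unify Bool ~ b  [subst: {c:=e} | 0 pending]
  bind b := Bool

Answer: b:=Bool c:=e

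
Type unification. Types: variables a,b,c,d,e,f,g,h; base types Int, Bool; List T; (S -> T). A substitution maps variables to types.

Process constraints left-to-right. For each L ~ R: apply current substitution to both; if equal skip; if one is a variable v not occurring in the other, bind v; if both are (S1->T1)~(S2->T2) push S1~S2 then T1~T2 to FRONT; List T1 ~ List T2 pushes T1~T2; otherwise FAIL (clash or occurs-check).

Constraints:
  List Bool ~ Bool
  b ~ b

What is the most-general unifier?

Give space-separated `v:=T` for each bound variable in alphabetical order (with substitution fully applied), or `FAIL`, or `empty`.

Answer: FAIL

Derivation:
step 1: unify List Bool ~ Bool  [subst: {-} | 1 pending]
  clash: List Bool vs Bool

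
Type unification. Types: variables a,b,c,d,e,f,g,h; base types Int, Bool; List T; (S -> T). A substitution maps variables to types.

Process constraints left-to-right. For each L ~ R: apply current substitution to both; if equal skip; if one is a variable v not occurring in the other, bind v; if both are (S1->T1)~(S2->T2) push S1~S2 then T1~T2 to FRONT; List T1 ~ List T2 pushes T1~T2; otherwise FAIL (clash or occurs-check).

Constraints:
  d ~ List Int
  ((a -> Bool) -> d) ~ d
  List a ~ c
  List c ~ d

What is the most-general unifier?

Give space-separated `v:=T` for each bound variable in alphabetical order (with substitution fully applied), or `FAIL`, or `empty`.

step 1: unify d ~ List Int  [subst: {-} | 3 pending]
  bind d := List Int
step 2: unify ((a -> Bool) -> List Int) ~ List Int  [subst: {d:=List Int} | 2 pending]
  clash: ((a -> Bool) -> List Int) vs List Int

Answer: FAIL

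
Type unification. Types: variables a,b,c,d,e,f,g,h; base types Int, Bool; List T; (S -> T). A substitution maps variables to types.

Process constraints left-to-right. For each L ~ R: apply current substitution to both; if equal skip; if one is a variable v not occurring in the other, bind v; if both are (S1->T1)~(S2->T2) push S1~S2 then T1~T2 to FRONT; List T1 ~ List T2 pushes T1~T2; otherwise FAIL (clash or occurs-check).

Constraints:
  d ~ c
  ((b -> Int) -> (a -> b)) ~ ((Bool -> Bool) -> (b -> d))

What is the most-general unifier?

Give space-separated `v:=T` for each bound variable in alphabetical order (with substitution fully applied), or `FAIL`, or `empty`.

Answer: FAIL

Derivation:
step 1: unify d ~ c  [subst: {-} | 1 pending]
  bind d := c
step 2: unify ((b -> Int) -> (a -> b)) ~ ((Bool -> Bool) -> (b -> c))  [subst: {d:=c} | 0 pending]
  -> decompose arrow: push (b -> Int)~(Bool -> Bool), (a -> b)~(b -> c)
step 3: unify (b -> Int) ~ (Bool -> Bool)  [subst: {d:=c} | 1 pending]
  -> decompose arrow: push b~Bool, Int~Bool
step 4: unify b ~ Bool  [subst: {d:=c} | 2 pending]
  bind b := Bool
step 5: unify Int ~ Bool  [subst: {d:=c, b:=Bool} | 1 pending]
  clash: Int vs Bool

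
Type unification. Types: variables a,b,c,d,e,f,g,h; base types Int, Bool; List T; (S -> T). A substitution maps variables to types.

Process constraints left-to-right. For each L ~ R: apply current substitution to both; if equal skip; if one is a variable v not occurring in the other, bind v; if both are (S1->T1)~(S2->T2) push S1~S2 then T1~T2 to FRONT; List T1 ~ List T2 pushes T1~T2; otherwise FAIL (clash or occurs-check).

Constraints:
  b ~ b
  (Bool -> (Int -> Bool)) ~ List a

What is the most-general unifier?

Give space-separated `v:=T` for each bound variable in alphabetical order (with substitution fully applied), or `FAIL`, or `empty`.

step 1: unify b ~ b  [subst: {-} | 1 pending]
  -> identical, skip
step 2: unify (Bool -> (Int -> Bool)) ~ List a  [subst: {-} | 0 pending]
  clash: (Bool -> (Int -> Bool)) vs List a

Answer: FAIL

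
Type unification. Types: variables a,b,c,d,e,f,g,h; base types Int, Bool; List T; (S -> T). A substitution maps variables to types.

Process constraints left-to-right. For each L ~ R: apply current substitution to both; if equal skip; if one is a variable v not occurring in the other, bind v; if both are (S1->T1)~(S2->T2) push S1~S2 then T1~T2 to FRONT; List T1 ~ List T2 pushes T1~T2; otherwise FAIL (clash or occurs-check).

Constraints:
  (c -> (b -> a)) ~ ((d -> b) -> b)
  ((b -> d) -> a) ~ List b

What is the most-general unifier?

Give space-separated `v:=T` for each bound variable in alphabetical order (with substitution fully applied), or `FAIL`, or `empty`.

step 1: unify (c -> (b -> a)) ~ ((d -> b) -> b)  [subst: {-} | 1 pending]
  -> decompose arrow: push c~(d -> b), (b -> a)~b
step 2: unify c ~ (d -> b)  [subst: {-} | 2 pending]
  bind c := (d -> b)
step 3: unify (b -> a) ~ b  [subst: {c:=(d -> b)} | 1 pending]
  occurs-check fail

Answer: FAIL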